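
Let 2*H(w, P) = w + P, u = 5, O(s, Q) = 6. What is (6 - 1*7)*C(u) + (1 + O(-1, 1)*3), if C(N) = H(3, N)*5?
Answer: -1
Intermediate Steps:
H(w, P) = P/2 + w/2 (H(w, P) = (w + P)/2 = (P + w)/2 = P/2 + w/2)
C(N) = 15/2 + 5*N/2 (C(N) = (N/2 + (1/2)*3)*5 = (N/2 + 3/2)*5 = (3/2 + N/2)*5 = 15/2 + 5*N/2)
(6 - 1*7)*C(u) + (1 + O(-1, 1)*3) = (6 - 1*7)*(15/2 + (5/2)*5) + (1 + 6*3) = (6 - 7)*(15/2 + 25/2) + (1 + 18) = -1*20 + 19 = -20 + 19 = -1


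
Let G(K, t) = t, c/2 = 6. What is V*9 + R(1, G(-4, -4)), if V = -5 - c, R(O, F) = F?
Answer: -157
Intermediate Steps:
c = 12 (c = 2*6 = 12)
V = -17 (V = -5 - 1*12 = -5 - 12 = -17)
V*9 + R(1, G(-4, -4)) = -17*9 - 4 = -153 - 4 = -157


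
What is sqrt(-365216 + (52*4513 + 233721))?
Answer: sqrt(103181) ≈ 321.22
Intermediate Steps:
sqrt(-365216 + (52*4513 + 233721)) = sqrt(-365216 + (234676 + 233721)) = sqrt(-365216 + 468397) = sqrt(103181)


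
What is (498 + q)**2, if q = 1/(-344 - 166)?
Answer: 64505332441/260100 ≈ 2.4800e+5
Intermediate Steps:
q = -1/510 (q = 1/(-510) = -1/510 ≈ -0.0019608)
(498 + q)**2 = (498 - 1/510)**2 = (253979/510)**2 = 64505332441/260100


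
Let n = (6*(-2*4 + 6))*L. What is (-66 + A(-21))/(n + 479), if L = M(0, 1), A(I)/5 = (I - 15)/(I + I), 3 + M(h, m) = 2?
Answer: -432/3437 ≈ -0.12569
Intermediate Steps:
M(h, m) = -1 (M(h, m) = -3 + 2 = -1)
A(I) = 5*(-15 + I)/(2*I) (A(I) = 5*((I - 15)/(I + I)) = 5*((-15 + I)/((2*I))) = 5*((-15 + I)*(1/(2*I))) = 5*((-15 + I)/(2*I)) = 5*(-15 + I)/(2*I))
L = -1
n = 12 (n = (6*(-2*4 + 6))*(-1) = (6*(-8 + 6))*(-1) = (6*(-2))*(-1) = -12*(-1) = 12)
(-66 + A(-21))/(n + 479) = (-66 + (5/2)*(-15 - 21)/(-21))/(12 + 479) = (-66 + (5/2)*(-1/21)*(-36))/491 = (-66 + 30/7)*(1/491) = -432/7*1/491 = -432/3437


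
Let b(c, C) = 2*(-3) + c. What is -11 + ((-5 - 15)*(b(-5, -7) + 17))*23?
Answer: -2771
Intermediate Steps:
b(c, C) = -6 + c
-11 + ((-5 - 15)*(b(-5, -7) + 17))*23 = -11 + ((-5 - 15)*((-6 - 5) + 17))*23 = -11 - 20*(-11 + 17)*23 = -11 - 20*6*23 = -11 - 120*23 = -11 - 2760 = -2771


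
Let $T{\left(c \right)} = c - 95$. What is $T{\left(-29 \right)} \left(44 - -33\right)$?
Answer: $-9548$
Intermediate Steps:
$T{\left(c \right)} = -95 + c$
$T{\left(-29 \right)} \left(44 - -33\right) = \left(-95 - 29\right) \left(44 - -33\right) = - 124 \left(44 + 33\right) = \left(-124\right) 77 = -9548$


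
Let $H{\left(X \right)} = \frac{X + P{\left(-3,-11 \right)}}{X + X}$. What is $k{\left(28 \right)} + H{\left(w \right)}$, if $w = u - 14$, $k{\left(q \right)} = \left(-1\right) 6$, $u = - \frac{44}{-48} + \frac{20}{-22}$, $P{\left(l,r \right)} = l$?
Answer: $- \frac{19921}{3694} \approx -5.3928$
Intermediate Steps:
$u = \frac{1}{132}$ ($u = \left(-44\right) \left(- \frac{1}{48}\right) + 20 \left(- \frac{1}{22}\right) = \frac{11}{12} - \frac{10}{11} = \frac{1}{132} \approx 0.0075758$)
$k{\left(q \right)} = -6$
$w = - \frac{1847}{132}$ ($w = \frac{1}{132} - 14 = - \frac{1847}{132} \approx -13.992$)
$H{\left(X \right)} = \frac{-3 + X}{2 X}$ ($H{\left(X \right)} = \frac{X - 3}{X + X} = \frac{-3 + X}{2 X}$)
$k{\left(28 \right)} + H{\left(w \right)} = -6 + \frac{-3 - \frac{1847}{132}}{2 \left(- \frac{1847}{132}\right)} = -6 + \frac{1}{2} \left(- \frac{132}{1847}\right) \left(- \frac{2243}{132}\right) = -6 + \frac{2243}{3694} = - \frac{19921}{3694}$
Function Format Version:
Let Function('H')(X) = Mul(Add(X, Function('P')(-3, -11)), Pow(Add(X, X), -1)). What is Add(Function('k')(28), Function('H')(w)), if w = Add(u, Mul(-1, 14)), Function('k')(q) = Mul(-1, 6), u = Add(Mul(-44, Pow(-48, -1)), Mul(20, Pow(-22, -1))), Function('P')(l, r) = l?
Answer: Rational(-19921, 3694) ≈ -5.3928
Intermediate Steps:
u = Rational(1, 132) (u = Add(Mul(-44, Rational(-1, 48)), Mul(20, Rational(-1, 22))) = Add(Rational(11, 12), Rational(-10, 11)) = Rational(1, 132) ≈ 0.0075758)
Function('k')(q) = -6
w = Rational(-1847, 132) (w = Add(Rational(1, 132), Mul(-1, 14)) = Add(Rational(1, 132), -14) = Rational(-1847, 132) ≈ -13.992)
Function('H')(X) = Mul(Rational(1, 2), Pow(X, -1), Add(-3, X)) (Function('H')(X) = Mul(Add(X, -3), Pow(Add(X, X), -1)) = Mul(Add(-3, X), Pow(Mul(2, X), -1)) = Mul(Add(-3, X), Mul(Rational(1, 2), Pow(X, -1))) = Mul(Rational(1, 2), Pow(X, -1), Add(-3, X)))
Add(Function('k')(28), Function('H')(w)) = Add(-6, Mul(Rational(1, 2), Pow(Rational(-1847, 132), -1), Add(-3, Rational(-1847, 132)))) = Add(-6, Mul(Rational(1, 2), Rational(-132, 1847), Rational(-2243, 132))) = Add(-6, Rational(2243, 3694)) = Rational(-19921, 3694)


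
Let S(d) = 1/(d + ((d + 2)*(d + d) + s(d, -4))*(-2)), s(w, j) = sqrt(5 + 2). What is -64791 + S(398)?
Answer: -13120420647205509/202503752788 + sqrt(7)/202503752788 ≈ -64791.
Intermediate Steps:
s(w, j) = sqrt(7)
S(d) = 1/(d - 2*sqrt(7) - 4*d*(2 + d)) (S(d) = 1/(d + ((d + 2)*(d + d) + sqrt(7))*(-2)) = 1/(d + ((2 + d)*(2*d) + sqrt(7))*(-2)) = 1/(d + (2*d*(2 + d) + sqrt(7))*(-2)) = 1/(d + (sqrt(7) + 2*d*(2 + d))*(-2)) = 1/(d + (-2*sqrt(7) - 4*d*(2 + d))) = 1/(d - 2*sqrt(7) - 4*d*(2 + d)))
-64791 + S(398) = -64791 - 1/(2*sqrt(7) + 4*398**2 + 7*398) = -64791 - 1/(2*sqrt(7) + 4*158404 + 2786) = -64791 - 1/(2*sqrt(7) + 633616 + 2786) = -64791 - 1/(636402 + 2*sqrt(7))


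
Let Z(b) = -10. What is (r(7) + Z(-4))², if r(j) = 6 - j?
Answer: 121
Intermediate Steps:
(r(7) + Z(-4))² = ((6 - 1*7) - 10)² = ((6 - 7) - 10)² = (-1 - 10)² = (-11)² = 121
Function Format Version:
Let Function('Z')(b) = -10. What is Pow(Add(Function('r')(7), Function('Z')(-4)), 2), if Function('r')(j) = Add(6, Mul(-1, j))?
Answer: 121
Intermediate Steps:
Pow(Add(Function('r')(7), Function('Z')(-4)), 2) = Pow(Add(Add(6, Mul(-1, 7)), -10), 2) = Pow(Add(Add(6, -7), -10), 2) = Pow(Add(-1, -10), 2) = Pow(-11, 2) = 121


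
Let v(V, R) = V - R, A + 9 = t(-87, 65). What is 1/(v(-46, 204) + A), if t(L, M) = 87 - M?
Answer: -1/237 ≈ -0.0042194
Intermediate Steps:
A = 13 (A = -9 + (87 - 1*65) = -9 + (87 - 65) = -9 + 22 = 13)
1/(v(-46, 204) + A) = 1/((-46 - 1*204) + 13) = 1/((-46 - 204) + 13) = 1/(-250 + 13) = 1/(-237) = -1/237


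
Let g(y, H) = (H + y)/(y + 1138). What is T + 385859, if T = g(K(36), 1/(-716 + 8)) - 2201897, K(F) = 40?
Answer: -1514619248593/834024 ≈ -1.8160e+6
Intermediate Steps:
g(y, H) = (H + y)/(1138 + y)
T = -1836434915209/834024 (T = (1/(-716 + 8) + 40)/(1138 + 40) - 2201897 = (1/(-708) + 40)/1178 - 2201897 = (-1/708 + 40)/1178 - 2201897 = (1/1178)*(28319/708) - 2201897 = 28319/834024 - 2201897 = -1836434915209/834024 ≈ -2.2019e+6)
T + 385859 = -1836434915209/834024 + 385859 = -1514619248593/834024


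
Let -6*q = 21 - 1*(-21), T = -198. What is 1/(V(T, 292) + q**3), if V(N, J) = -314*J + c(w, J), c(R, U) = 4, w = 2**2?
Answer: -1/92027 ≈ -1.0866e-5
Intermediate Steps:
w = 4
V(N, J) = 4 - 314*J (V(N, J) = -314*J + 4 = 4 - 314*J)
q = -7 (q = -(21 - 1*(-21))/6 = -(21 + 21)/6 = -1/6*42 = -7)
1/(V(T, 292) + q**3) = 1/((4 - 314*292) + (-7)**3) = 1/((4 - 91688) - 343) = 1/(-91684 - 343) = 1/(-92027) = -1/92027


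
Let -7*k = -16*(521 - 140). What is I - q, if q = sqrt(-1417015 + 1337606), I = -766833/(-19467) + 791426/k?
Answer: 6251191309/6592824 - I*sqrt(79409) ≈ 948.18 - 281.8*I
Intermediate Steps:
k = 6096/7 (k = -(-16)*(521 - 140)/7 = -(-16)*381/7 = -1/7*(-6096) = 6096/7 ≈ 870.86)
I = 6251191309/6592824 (I = -766833/(-19467) + 791426/(6096/7) = -766833*(-1/19467) + 791426*(7/6096) = 255611/6489 + 2769991/3048 = 6251191309/6592824 ≈ 948.18)
q = I*sqrt(79409) (q = sqrt(-79409) = I*sqrt(79409) ≈ 281.8*I)
I - q = 6251191309/6592824 - I*sqrt(79409)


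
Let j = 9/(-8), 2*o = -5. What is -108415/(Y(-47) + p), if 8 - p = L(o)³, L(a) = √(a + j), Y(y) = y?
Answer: 2164830720/803141 + 50304560*I*√58/803141 ≈ 2695.5 + 477.01*I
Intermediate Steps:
o = -5/2 (o = (½)*(-5) = -5/2 ≈ -2.5000)
j = -9/8 (j = 9*(-⅛) = -9/8 ≈ -1.1250)
L(a) = √(-9/8 + a) (L(a) = √(a - 9/8) = √(-9/8 + a))
p = 8 + 29*I*√58/32 (p = 8 - (√(-18 + 16*(-5/2))/4)³ = 8 - (√(-18 - 40)/4)³ = 8 - (√(-58)/4)³ = 8 - ((I*√58)/4)³ = 8 - (I*√58/4)³ = 8 - (-29)*I*√58/32 = 8 + 29*I*√58/32 ≈ 8.0 + 6.9018*I)
-108415/(Y(-47) + p) = -108415/(-47 + (8 + 29*I*√58/32)) = -108415/(-39 + 29*I*√58/32)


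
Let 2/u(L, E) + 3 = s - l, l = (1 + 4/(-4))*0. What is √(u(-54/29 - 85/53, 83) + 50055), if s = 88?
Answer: √361647545/85 ≈ 223.73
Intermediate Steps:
l = 0 (l = (1 + 4*(-¼))*0 = (1 - 1)*0 = 0*0 = 0)
u(L, E) = 2/85 (u(L, E) = 2/(-3 + (88 - 1*0)) = 2/(-3 + (88 + 0)) = 2/(-3 + 88) = 2/85)
√(u(-54/29 - 85/53, 83) + 50055) = √(2/85 + 50055) = √(4254677/85) = √361647545/85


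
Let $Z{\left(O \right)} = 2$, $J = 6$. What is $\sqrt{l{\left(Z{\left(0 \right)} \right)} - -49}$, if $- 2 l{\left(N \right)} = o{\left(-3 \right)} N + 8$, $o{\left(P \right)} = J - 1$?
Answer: $2 \sqrt{10} \approx 6.3246$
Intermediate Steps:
$o{\left(P \right)} = 5$ ($o{\left(P \right)} = 6 - 1 = 5$)
$l{\left(N \right)} = -4 - \frac{5 N}{2}$ ($l{\left(N \right)} = - \frac{5 N + 8}{2} = - \frac{8 + 5 N}{2} = -4 - \frac{5 N}{2}$)
$\sqrt{l{\left(Z{\left(0 \right)} \right)} - -49} = \sqrt{\left(-4 - 5\right) - -49} = \sqrt{\left(-4 - 5\right) + 49} = \sqrt{-9 + 49} = \sqrt{40} = 2 \sqrt{10}$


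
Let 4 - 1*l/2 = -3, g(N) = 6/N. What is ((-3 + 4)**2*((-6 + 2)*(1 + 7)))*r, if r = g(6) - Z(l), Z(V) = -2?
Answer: -96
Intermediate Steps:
l = 14 (l = 8 - 2*(-3) = 8 + 6 = 14)
r = 3 (r = 6/6 - 1*(-2) = 6*(1/6) + 2 = 1 + 2 = 3)
((-3 + 4)**2*((-6 + 2)*(1 + 7)))*r = ((-3 + 4)**2*((-6 + 2)*(1 + 7)))*3 = (1**2*(-4*8))*3 = (1*(-32))*3 = -32*3 = -96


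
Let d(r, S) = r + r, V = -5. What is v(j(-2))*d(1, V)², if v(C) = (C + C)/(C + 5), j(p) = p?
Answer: -16/3 ≈ -5.3333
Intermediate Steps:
d(r, S) = 2*r
v(C) = 2*C/(5 + C) (v(C) = (2*C)/(5 + C) = 2*C/(5 + C))
v(j(-2))*d(1, V)² = (2*(-2)/(5 - 2))*(2*1)² = (2*(-2)/3)*2² = (2*(-2)*(⅓))*4 = -4/3*4 = -16/3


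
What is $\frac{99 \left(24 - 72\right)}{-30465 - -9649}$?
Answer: $\frac{297}{1301} \approx 0.22829$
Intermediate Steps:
$\frac{99 \left(24 - 72\right)}{-30465 - -9649} = \frac{99 \left(-48\right)}{-30465 + 9649} = - \frac{4752}{-20816} = \left(-4752\right) \left(- \frac{1}{20816}\right) = \frac{297}{1301}$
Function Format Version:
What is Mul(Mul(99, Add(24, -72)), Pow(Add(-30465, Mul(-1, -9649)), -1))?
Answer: Rational(297, 1301) ≈ 0.22829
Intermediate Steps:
Mul(Mul(99, Add(24, -72)), Pow(Add(-30465, Mul(-1, -9649)), -1)) = Mul(Mul(99, -48), Pow(Add(-30465, 9649), -1)) = Mul(-4752, Pow(-20816, -1)) = Mul(-4752, Rational(-1, 20816)) = Rational(297, 1301)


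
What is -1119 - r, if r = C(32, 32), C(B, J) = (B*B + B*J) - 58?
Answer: -3109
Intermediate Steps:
C(B, J) = -58 + B² + B*J (C(B, J) = (B² + B*J) - 58 = -58 + B² + B*J)
r = 1990 (r = -58 + 32² + 32*32 = -58 + 1024 + 1024 = 1990)
-1119 - r = -1119 - 1*1990 = -1119 - 1990 = -3109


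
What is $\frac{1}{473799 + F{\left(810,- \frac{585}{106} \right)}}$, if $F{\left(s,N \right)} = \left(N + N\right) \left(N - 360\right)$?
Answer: $\frac{5618}{2684468607} \approx 2.0928 \cdot 10^{-6}$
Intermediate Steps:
$F{\left(s,N \right)} = 2 N \left(-360 + N\right)$
$\frac{1}{473799 + F{\left(810,- \frac{585}{106} \right)}} = \frac{1}{473799 + 2 \left(- \frac{585}{106}\right) \left(-360 - \frac{585}{106}\right)} = \frac{1}{473799 + 2 \left(- \frac{585}{106}\right) \left(- \frac{38745}{106}\right)} = \frac{1}{473799 + \frac{22665825}{5618}} = \frac{1}{\frac{2684468607}{5618}} = \frac{5618}{2684468607}$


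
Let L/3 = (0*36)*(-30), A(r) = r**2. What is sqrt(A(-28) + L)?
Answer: 28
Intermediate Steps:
L = 0 (L = 3*((0*36)*(-30)) = 3*(0*(-30)) = 3*0 = 0)
sqrt(A(-28) + L) = sqrt((-28)**2 + 0) = sqrt(784 + 0) = sqrt(784) = 28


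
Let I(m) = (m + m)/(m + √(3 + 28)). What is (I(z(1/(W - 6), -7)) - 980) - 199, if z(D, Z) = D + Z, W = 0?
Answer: -860509/733 + 516*√31/733 ≈ -1170.0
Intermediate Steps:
I(m) = 2*m/(m + √31) (I(m) = (2*m)/(m + √31) = 2*m/(m + √31))
(I(z(1/(W - 6), -7)) - 980) - 199 = (2*(1/(0 - 6) - 7)/((1/(0 - 6) - 7) + √31) - 980) - 199 = (2*(1/(-6) - 7)/((1/(-6) - 7) + √31) - 980) - 199 = (2*(-⅙ - 7)/((-⅙ - 7) + √31) - 980) - 199 = (2*(-43/6)/(-43/6 + √31) - 980) - 199 = (-43/(3*(-43/6 + √31)) - 980) - 199 = (-980 - 43/(3*(-43/6 + √31))) - 199 = -1179 - 43/(3*(-43/6 + √31))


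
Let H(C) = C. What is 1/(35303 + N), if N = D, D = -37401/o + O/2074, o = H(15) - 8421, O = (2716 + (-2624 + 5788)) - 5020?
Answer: 2905674/102593142361 ≈ 2.8322e-5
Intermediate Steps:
O = 860 (O = (2716 + 3164) - 5020 = 5880 - 5020 = 860)
o = -8406 (o = 15 - 8421 = -8406)
D = 14133139/2905674 (D = -37401/(-8406) + 860/2074 = -37401*(-1/8406) + 860*(1/2074) = 12467/2802 + 430/1037 = 14133139/2905674 ≈ 4.8640)
N = 14133139/2905674 ≈ 4.8640
1/(35303 + N) = 1/(35303 + 14133139/2905674) = 1/(102593142361/2905674) = 2905674/102593142361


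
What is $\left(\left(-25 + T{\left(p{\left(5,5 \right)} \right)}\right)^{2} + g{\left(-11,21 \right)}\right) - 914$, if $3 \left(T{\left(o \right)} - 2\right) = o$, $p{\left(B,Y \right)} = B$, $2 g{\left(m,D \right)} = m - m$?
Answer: $- \frac{4130}{9} \approx -458.89$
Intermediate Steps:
$g{\left(m,D \right)} = 0$ ($g{\left(m,D \right)} = \frac{m - m}{2} = \frac{1}{2} \cdot 0 = 0$)
$T{\left(o \right)} = 2 + \frac{o}{3}$
$\left(\left(-25 + T{\left(p{\left(5,5 \right)} \right)}\right)^{2} + g{\left(-11,21 \right)}\right) - 914 = \left(\left(-25 + \left(2 + \frac{1}{3} \cdot 5\right)\right)^{2} + 0\right) - 914 = \left(\left(-25 + \left(2 + \frac{5}{3}\right)\right)^{2} + 0\right) - 914 = \left(\left(-25 + \frac{11}{3}\right)^{2} + 0\right) - 914 = \left(\left(- \frac{64}{3}\right)^{2} + 0\right) - 914 = \left(\frac{4096}{9} + 0\right) - 914 = \frac{4096}{9} - 914 = - \frac{4130}{9}$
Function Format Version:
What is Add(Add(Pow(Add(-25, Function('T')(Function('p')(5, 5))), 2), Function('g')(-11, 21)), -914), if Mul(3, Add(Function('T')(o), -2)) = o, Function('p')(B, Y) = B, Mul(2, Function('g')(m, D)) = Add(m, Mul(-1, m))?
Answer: Rational(-4130, 9) ≈ -458.89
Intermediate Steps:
Function('g')(m, D) = 0 (Function('g')(m, D) = Mul(Rational(1, 2), Add(m, Mul(-1, m))) = Mul(Rational(1, 2), 0) = 0)
Function('T')(o) = Add(2, Mul(Rational(1, 3), o))
Add(Add(Pow(Add(-25, Function('T')(Function('p')(5, 5))), 2), Function('g')(-11, 21)), -914) = Add(Add(Pow(Add(-25, Add(2, Mul(Rational(1, 3), 5))), 2), 0), -914) = Add(Add(Pow(Add(-25, Add(2, Rational(5, 3))), 2), 0), -914) = Add(Add(Pow(Add(-25, Rational(11, 3)), 2), 0), -914) = Add(Add(Pow(Rational(-64, 3), 2), 0), -914) = Add(Add(Rational(4096, 9), 0), -914) = Add(Rational(4096, 9), -914) = Rational(-4130, 9)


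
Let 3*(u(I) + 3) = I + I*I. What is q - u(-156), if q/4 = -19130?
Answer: -84577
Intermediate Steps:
q = -76520 (q = 4*(-19130) = -76520)
u(I) = -3 + I/3 + I²/3 (u(I) = -3 + (I + I*I)/3 = -3 + (I + I²)/3 = -3 + (I/3 + I²/3) = -3 + I/3 + I²/3)
q - u(-156) = -76520 - (-3 + (⅓)*(-156) + (⅓)*(-156)²) = -76520 - (-3 - 52 + (⅓)*24336) = -76520 - (-3 - 52 + 8112) = -76520 - 1*8057 = -76520 - 8057 = -84577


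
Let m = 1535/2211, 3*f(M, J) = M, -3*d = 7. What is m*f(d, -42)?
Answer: -10745/19899 ≈ -0.53998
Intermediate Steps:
d = -7/3 (d = -⅓*7 = -7/3 ≈ -2.3333)
f(M, J) = M/3
m = 1535/2211 (m = 1535*(1/2211) = 1535/2211 ≈ 0.69426)
m*f(d, -42) = 1535*((⅓)*(-7/3))/2211 = (1535/2211)*(-7/9) = -10745/19899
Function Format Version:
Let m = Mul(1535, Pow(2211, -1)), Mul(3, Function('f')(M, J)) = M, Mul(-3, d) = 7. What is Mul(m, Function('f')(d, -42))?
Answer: Rational(-10745, 19899) ≈ -0.53998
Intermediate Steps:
d = Rational(-7, 3) (d = Mul(Rational(-1, 3), 7) = Rational(-7, 3) ≈ -2.3333)
Function('f')(M, J) = Mul(Rational(1, 3), M)
m = Rational(1535, 2211) (m = Mul(1535, Rational(1, 2211)) = Rational(1535, 2211) ≈ 0.69426)
Mul(m, Function('f')(d, -42)) = Mul(Rational(1535, 2211), Mul(Rational(1, 3), Rational(-7, 3))) = Mul(Rational(1535, 2211), Rational(-7, 9)) = Rational(-10745, 19899)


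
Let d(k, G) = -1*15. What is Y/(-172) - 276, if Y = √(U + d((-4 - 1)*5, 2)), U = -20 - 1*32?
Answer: -276 - I*√67/172 ≈ -276.0 - 0.047589*I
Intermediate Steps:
d(k, G) = -15
U = -52 (U = -20 - 32 = -52)
Y = I*√67 (Y = √(-52 - 15) = √(-67) = I*√67 ≈ 8.1853*I)
Y/(-172) - 276 = (I*√67)/(-172) - 276 = (I*√67)*(-1/172) - 276 = -I*√67/172 - 276 = -276 - I*√67/172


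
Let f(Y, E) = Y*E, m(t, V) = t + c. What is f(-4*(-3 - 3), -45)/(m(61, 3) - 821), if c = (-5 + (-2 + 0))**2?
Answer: 120/79 ≈ 1.5190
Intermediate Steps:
c = 49 (c = (-5 - 2)**2 = (-7)**2 = 49)
m(t, V) = 49 + t (m(t, V) = t + 49 = 49 + t)
f(Y, E) = E*Y
f(-4*(-3 - 3), -45)/(m(61, 3) - 821) = (-(-180)*(-3 - 3))/((49 + 61) - 821) = (-(-180)*(-6))/(110 - 821) = -45*24/(-711) = -1080*(-1/711) = 120/79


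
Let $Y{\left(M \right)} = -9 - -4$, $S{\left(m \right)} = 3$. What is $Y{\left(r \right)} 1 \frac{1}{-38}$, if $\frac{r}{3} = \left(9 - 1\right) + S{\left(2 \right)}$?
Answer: $\frac{5}{38} \approx 0.13158$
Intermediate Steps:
$r = 33$ ($r = 3 \left(\left(9 - 1\right) + 3\right) = 3 \left(8 + 3\right) = 3 \cdot 11 = 33$)
$Y{\left(M \right)} = -5$ ($Y{\left(M \right)} = -9 + 4 = -5$)
$Y{\left(r \right)} 1 \frac{1}{-38} = - 5 \cdot 1 \frac{1}{-38} = - 5 \cdot 1 \left(- \frac{1}{38}\right) = \left(-5\right) \left(- \frac{1}{38}\right) = \frac{5}{38}$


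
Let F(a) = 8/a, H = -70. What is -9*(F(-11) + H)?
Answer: 7002/11 ≈ 636.54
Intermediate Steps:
-9*(F(-11) + H) = -9*(8/(-11) - 70) = -9*(8*(-1/11) - 70) = -9*(-8/11 - 70) = -9*(-778/11) = 7002/11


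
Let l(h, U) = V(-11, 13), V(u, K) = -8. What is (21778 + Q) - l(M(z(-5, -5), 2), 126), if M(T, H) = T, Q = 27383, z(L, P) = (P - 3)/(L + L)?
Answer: 49169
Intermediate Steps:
z(L, P) = (-3 + P)/(2*L) (z(L, P) = (-3 + P)/((2*L)) = (-3 + P)*(1/(2*L)) = (-3 + P)/(2*L))
l(h, U) = -8
(21778 + Q) - l(M(z(-5, -5), 2), 126) = (21778 + 27383) - 1*(-8) = 49161 + 8 = 49169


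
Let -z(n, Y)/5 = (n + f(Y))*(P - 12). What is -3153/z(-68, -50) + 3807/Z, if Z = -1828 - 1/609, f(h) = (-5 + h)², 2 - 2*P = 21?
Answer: -1480994617983/707756161015 ≈ -2.0925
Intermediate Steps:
P = -19/2 (P = 1 - ½*21 = 1 - 21/2 = -19/2 ≈ -9.5000)
z(n, Y) = 215*n/2 + 215*(-5 + Y)²/2 (z(n, Y) = -5*(n + (-5 + Y)²)*(-19/2 - 12) = -5*(n + (-5 + Y)²)*(-43)/2 = -5*(-43*n/2 - 43*(-5 + Y)²/2) = 215*n/2 + 215*(-5 + Y)²/2)
Z = -1113253/609 (Z = -1828 - 1*1/609 = -1828 - 1/609 = -1113253/609 ≈ -1828.0)
-3153/z(-68, -50) + 3807/Z = -3153/((215/2)*(-68) + 215*(-5 - 50)²/2) + 3807/(-1113253/609) = -3153/(-7310 + (215/2)*(-55)²) + 3807*(-609/1113253) = -3153/(-7310 + (215/2)*3025) - 2318463/1113253 = -3153/(-7310 + 650375/2) - 2318463/1113253 = -3153/635755/2 - 2318463/1113253 = -3153*2/635755 - 2318463/1113253 = -6306/635755 - 2318463/1113253 = -1480994617983/707756161015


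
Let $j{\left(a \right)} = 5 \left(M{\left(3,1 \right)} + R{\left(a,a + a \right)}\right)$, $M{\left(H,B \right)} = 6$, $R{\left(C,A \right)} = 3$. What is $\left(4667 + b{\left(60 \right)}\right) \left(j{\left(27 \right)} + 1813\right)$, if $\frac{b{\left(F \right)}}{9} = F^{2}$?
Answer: $68870486$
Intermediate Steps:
$b{\left(F \right)} = 9 F^{2}$
$j{\left(a \right)} = 45$ ($j{\left(a \right)} = 5 \left(6 + 3\right) = 5 \cdot 9 = 45$)
$\left(4667 + b{\left(60 \right)}\right) \left(j{\left(27 \right)} + 1813\right) = \left(4667 + 9 \cdot 60^{2}\right) \left(45 + 1813\right) = \left(4667 + 9 \cdot 3600\right) 1858 = \left(4667 + 32400\right) 1858 = 37067 \cdot 1858 = 68870486$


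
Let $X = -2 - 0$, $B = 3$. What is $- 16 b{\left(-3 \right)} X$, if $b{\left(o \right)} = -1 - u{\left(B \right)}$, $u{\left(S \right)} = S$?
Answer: $-128$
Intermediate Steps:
$X = -2$ ($X = -2 + 0 = -2$)
$b{\left(o \right)} = -4$ ($b{\left(o \right)} = -1 - 3 = -4$)
$- 16 b{\left(-3 \right)} X = \left(-16\right) \left(-4\right) \left(-2\right) = 64 \left(-2\right) = -128$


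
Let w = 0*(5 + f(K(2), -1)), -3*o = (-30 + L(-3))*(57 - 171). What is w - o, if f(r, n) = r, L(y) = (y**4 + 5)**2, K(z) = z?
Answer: -279908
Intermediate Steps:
L(y) = (5 + y**4)**2
o = 279908 (o = -(-30 + (5 + (-3)**4)**2)*(57 - 171)/3 = -(-30 + (5 + 81)**2)*(-114)/3 = -(-30 + 86**2)*(-114)/3 = -(-30 + 7396)*(-114)/3 = -7366*(-114)/3 = -1/3*(-839724) = 279908)
w = 0 (w = 0*(5 + 2) = 0*7 = 0)
w - o = 0 - 1*279908 = 0 - 279908 = -279908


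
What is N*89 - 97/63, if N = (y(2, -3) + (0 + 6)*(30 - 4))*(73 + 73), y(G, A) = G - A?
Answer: 131798045/63 ≈ 2.0920e+6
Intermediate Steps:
N = 23506 (N = ((2 - 1*(-3)) + (0 + 6)*(30 - 4))*(73 + 73) = ((2 + 3) + 6*26)*146 = (5 + 156)*146 = 161*146 = 23506)
N*89 - 97/63 = 23506*89 - 97/63 = 2092034 - 97*1/63 = 2092034 - 97/63 = 131798045/63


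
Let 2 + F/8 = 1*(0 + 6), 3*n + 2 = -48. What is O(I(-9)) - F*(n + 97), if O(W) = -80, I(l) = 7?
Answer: -7952/3 ≈ -2650.7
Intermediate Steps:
n = -50/3 (n = -⅔ + (⅓)*(-48) = -⅔ - 16 = -50/3 ≈ -16.667)
F = 32 (F = -16 + 8*(1*(0 + 6)) = -16 + 8*(1*6) = -16 + 8*6 = -16 + 48 = 32)
O(I(-9)) - F*(n + 97) = -80 - 32*(-50/3 + 97) = -80 - 32*241/3 = -80 - 1*7712/3 = -80 - 7712/3 = -7952/3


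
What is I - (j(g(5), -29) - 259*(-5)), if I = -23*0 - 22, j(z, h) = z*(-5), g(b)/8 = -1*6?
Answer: -1557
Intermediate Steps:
g(b) = -48 (g(b) = 8*(-1*6) = 8*(-6) = -48)
j(z, h) = -5*z
I = -22 (I = 0 - 22 = -22)
I - (j(g(5), -29) - 259*(-5)) = -22 - (-5*(-48) - 259*(-5)) = -22 - (240 - 1*(-1295)) = -22 - (240 + 1295) = -22 - 1*1535 = -22 - 1535 = -1557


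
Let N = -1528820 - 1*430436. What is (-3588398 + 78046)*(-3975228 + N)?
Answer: 20832127778368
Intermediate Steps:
N = -1959256 (N = -1528820 - 430436 = -1959256)
(-3588398 + 78046)*(-3975228 + N) = (-3588398 + 78046)*(-3975228 - 1959256) = -3510352*(-5934484) = 20832127778368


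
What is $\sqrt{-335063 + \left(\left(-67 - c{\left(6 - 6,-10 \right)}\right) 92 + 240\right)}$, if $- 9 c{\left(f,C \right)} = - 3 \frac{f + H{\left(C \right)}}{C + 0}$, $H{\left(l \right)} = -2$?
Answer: $\frac{i \sqrt{76723455}}{15} \approx 583.95 i$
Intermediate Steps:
$c{\left(f,C \right)} = \frac{-2 + f}{3 C}$ ($c{\left(f,C \right)} = - \frac{\left(-3\right) \frac{f - 2}{C + 0}}{9} = - \frac{\left(-3\right) \frac{-2 + f}{C}}{9} = - \frac{\left(-3\right) \frac{1}{C} \left(-2 + f\right)}{9} = \frac{-2 + f}{3 C}$)
$\sqrt{-335063 + \left(\left(-67 - c{\left(6 - 6,-10 \right)}\right) 92 + 240\right)} = \sqrt{-335063 + \left(\left(-67 - \frac{-2 + \left(6 - 6\right)}{3 \left(-10\right)}\right) 92 + 240\right)} = \sqrt{-335063 + \left(\left(-67 - \frac{1}{3} \left(- \frac{1}{10}\right) \left(-2 + \left(6 - 6\right)\right)\right) 92 + 240\right)} = \sqrt{-335063 + \left(\left(-67 - \frac{1}{3} \left(- \frac{1}{10}\right) \left(-2 + 0\right)\right) 92 + 240\right)} = \sqrt{-335063 + \left(\left(-67 - \frac{1}{3} \left(- \frac{1}{10}\right) \left(-2\right)\right) 92 + 240\right)} = \sqrt{-335063 + \left(\left(-67 - \frac{1}{15}\right) 92 + 240\right)} = \sqrt{-335063 + \left(\left(- \frac{1006}{15}\right) 92 + 240\right)} = \sqrt{-335063 + \left(- \frac{92552}{15} + 240\right)} = \sqrt{-335063 - \frac{88952}{15}} = \sqrt{- \frac{5114897}{15}} = \frac{i \sqrt{76723455}}{15}$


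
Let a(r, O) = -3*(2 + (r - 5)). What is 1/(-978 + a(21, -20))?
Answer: -1/1032 ≈ -0.00096899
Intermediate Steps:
a(r, O) = 9 - 3*r (a(r, O) = -3*(2 + (-5 + r)) = -3*(-3 + r) = 9 - 3*r)
1/(-978 + a(21, -20)) = 1/(-978 + (9 - 3*21)) = 1/(-978 + (9 - 63)) = 1/(-978 - 54) = 1/(-1032) = -1/1032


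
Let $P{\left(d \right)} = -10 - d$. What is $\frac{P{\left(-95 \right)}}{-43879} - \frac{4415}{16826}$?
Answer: $- \frac{195155995}{738308054} \approx -0.26433$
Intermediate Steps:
$\frac{P{\left(-95 \right)}}{-43879} - \frac{4415}{16826} = \frac{-10 - -95}{-43879} - \frac{4415}{16826} = \left(-10 + 95\right) \left(- \frac{1}{43879}\right) - \frac{4415}{16826} = 85 \left(- \frac{1}{43879}\right) - \frac{4415}{16826} = - \frac{85}{43879} - \frac{4415}{16826} = - \frac{195155995}{738308054}$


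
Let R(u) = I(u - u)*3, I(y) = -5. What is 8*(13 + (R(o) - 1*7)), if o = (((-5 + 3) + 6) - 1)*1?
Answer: -72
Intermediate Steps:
o = 3 (o = ((-2 + 6) - 1)*1 = (4 - 1)*1 = 3*1 = 3)
R(u) = -15 (R(u) = -5*3 = -15)
8*(13 + (R(o) - 1*7)) = 8*(13 + (-15 - 1*7)) = 8*(13 + (-15 - 7)) = 8*(13 - 22) = 8*(-9) = -72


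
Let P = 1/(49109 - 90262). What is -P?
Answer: 1/41153 ≈ 2.4300e-5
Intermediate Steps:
P = -1/41153 (P = 1/(-41153) = -1/41153 ≈ -2.4300e-5)
-P = -1*(-1/41153) = 1/41153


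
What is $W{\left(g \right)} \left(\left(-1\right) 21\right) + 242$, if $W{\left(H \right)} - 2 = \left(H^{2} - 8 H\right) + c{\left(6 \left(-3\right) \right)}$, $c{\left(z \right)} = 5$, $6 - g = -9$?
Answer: $-2110$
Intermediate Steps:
$g = 15$ ($g = 6 - -9 = 6 + 9 = 15$)
$W{\left(H \right)} = 7 + H^{2} - 8 H$ ($W{\left(H \right)} = 2 + \left(\left(H^{2} - 8 H\right) + 5\right) = 2 + \left(5 + H^{2} - 8 H\right) = 7 + H^{2} - 8 H$)
$W{\left(g \right)} \left(\left(-1\right) 21\right) + 242 = \left(7 + 15^{2} - 120\right) \left(\left(-1\right) 21\right) + 242 = \left(7 + 225 - 120\right) \left(-21\right) + 242 = 112 \left(-21\right) + 242 = -2352 + 242 = -2110$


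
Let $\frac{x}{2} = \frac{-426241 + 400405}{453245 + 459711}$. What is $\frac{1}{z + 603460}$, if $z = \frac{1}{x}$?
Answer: $\frac{12918}{7795268041} \approx 1.6572 \cdot 10^{-6}$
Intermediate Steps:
$x = - \frac{12918}{228239}$ ($x = 2 \frac{-426241 + 400405}{453245 + 459711} = 2 \left(- \frac{25836}{912956}\right) = 2 \left(\left(-25836\right) \frac{1}{912956}\right) = 2 \left(- \frac{6459}{228239}\right) = - \frac{12918}{228239} \approx -0.056599$)
$z = - \frac{228239}{12918}$ ($z = \frac{1}{- \frac{12918}{228239}} = - \frac{228239}{12918} \approx -17.668$)
$\frac{1}{z + 603460} = \frac{1}{- \frac{228239}{12918} + 603460} = \frac{1}{\frac{7795268041}{12918}} = \frac{12918}{7795268041}$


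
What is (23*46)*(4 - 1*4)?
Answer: 0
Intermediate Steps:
(23*46)*(4 - 1*4) = 1058*(4 - 4) = 1058*0 = 0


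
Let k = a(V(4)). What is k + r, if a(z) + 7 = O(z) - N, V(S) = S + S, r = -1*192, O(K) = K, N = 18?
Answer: -209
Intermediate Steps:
r = -192
V(S) = 2*S
a(z) = -25 + z (a(z) = -7 + (z - 1*18) = -7 + (z - 18) = -7 + (-18 + z) = -25 + z)
k = -17 (k = -25 + 2*4 = -25 + 8 = -17)
k + r = -17 - 192 = -209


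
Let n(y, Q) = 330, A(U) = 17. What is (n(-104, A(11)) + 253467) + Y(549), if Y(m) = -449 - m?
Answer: 252799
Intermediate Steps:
(n(-104, A(11)) + 253467) + Y(549) = (330 + 253467) + (-449 - 1*549) = 253797 + (-449 - 549) = 253797 - 998 = 252799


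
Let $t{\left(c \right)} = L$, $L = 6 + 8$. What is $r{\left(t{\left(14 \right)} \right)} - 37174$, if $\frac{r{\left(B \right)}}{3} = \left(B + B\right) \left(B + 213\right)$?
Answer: $-18106$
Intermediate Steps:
$L = 14$
$t{\left(c \right)} = 14$
$r{\left(B \right)} = 6 B \left(213 + B\right)$ ($r{\left(B \right)} = 3 \left(B + B\right) \left(B + 213\right) = 3 \cdot 2 B \left(213 + B\right) = 6 B \left(213 + B\right)$)
$r{\left(t{\left(14 \right)} \right)} - 37174 = 6 \cdot 14 \left(213 + 14\right) - 37174 = 6 \cdot 14 \cdot 227 - 37174 = 19068 - 37174 = -18106$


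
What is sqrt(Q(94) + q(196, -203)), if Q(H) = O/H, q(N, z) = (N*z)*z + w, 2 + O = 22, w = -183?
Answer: sqrt(17841609699)/47 ≈ 2842.0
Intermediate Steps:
O = 20 (O = -2 + 22 = 20)
q(N, z) = -183 + N*z**2 (q(N, z) = (N*z)*z - 183 = N*z**2 - 183 = -183 + N*z**2)
Q(H) = 20/H
sqrt(Q(94) + q(196, -203)) = sqrt(20/94 + (-183 + 196*(-203)**2)) = sqrt(20*(1/94) + (-183 + 196*41209)) = sqrt(10/47 + (-183 + 8076964)) = sqrt(10/47 + 8076781) = sqrt(379608717/47) = sqrt(17841609699)/47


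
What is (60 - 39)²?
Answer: 441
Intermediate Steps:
(60 - 39)² = 21² = 441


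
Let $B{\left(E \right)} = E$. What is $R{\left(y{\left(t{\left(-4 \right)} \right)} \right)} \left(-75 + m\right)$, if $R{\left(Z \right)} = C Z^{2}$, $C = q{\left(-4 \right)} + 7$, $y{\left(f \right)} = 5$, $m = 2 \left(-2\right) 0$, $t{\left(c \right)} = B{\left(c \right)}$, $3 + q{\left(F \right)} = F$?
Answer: $0$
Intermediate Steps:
$q{\left(F \right)} = -3 + F$
$t{\left(c \right)} = c$
$m = 0$ ($m = \left(-4\right) 0 = 0$)
$C = 0$ ($C = \left(-3 - 4\right) + 7 = -7 + 7 = 0$)
$R{\left(Z \right)} = 0$ ($R{\left(Z \right)} = 0 Z^{2} = 0$)
$R{\left(y{\left(t{\left(-4 \right)} \right)} \right)} \left(-75 + m\right) = 0 \left(-75 + 0\right) = 0 \left(-75\right) = 0$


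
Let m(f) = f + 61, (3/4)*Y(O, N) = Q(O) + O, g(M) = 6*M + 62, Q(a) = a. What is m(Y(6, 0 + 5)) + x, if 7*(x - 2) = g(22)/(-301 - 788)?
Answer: 602023/7623 ≈ 78.975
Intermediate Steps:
g(M) = 62 + 6*M
Y(O, N) = 8*O/3 (Y(O, N) = 4*(O + O)/3 = 4*(2*O)/3 = 8*O/3)
m(f) = 61 + f
x = 15052/7623 (x = 2 + ((62 + 6*22)/(-301 - 788))/7 = 2 + ((62 + 132)/(-1089))/7 = 2 + (194*(-1/1089))/7 = 2 + (⅐)*(-194/1089) = 2 - 194/7623 = 15052/7623 ≈ 1.9746)
m(Y(6, 0 + 5)) + x = (61 + (8/3)*6) + 15052/7623 = (61 + 16) + 15052/7623 = 77 + 15052/7623 = 602023/7623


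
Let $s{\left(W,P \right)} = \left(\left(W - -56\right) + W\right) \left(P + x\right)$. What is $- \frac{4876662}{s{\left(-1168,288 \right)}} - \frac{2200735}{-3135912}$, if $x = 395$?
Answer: $\frac{41052314599}{10709139480} \approx 3.8334$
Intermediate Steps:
$s{\left(W,P \right)} = \left(56 + 2 W\right) \left(395 + P\right)$ ($s{\left(W,P \right)} = \left(\left(W - -56\right) + W\right) \left(P + 395\right) = \left(\left(W + 56\right) + W\right) \left(395 + P\right) = \left(\left(56 + W\right) + W\right) \left(395 + P\right) = \left(56 + 2 W\right) \left(395 + P\right)$)
$- \frac{4876662}{s{\left(-1168,288 \right)}} - \frac{2200735}{-3135912} = - \frac{4876662}{22120 + 56 \cdot 288 + 790 \left(-1168\right) + 2 \cdot 288 \left(-1168\right)} - \frac{2200735}{-3135912} = - \frac{4876662}{22120 + 16128 - 922720 - 672768} - - \frac{2200735}{3135912} = - \frac{4876662}{-1557240} + \frac{2200735}{3135912} = \left(-4876662\right) \left(- \frac{1}{1557240}\right) + \frac{2200735}{3135912} = \frac{812777}{259540} + \frac{2200735}{3135912} = \frac{41052314599}{10709139480}$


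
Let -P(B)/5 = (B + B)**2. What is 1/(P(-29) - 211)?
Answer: -1/17031 ≈ -5.8716e-5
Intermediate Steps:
P(B) = -20*B**2 (P(B) = -5*(B + B)**2 = -5*4*B**2 = -20*B**2)
1/(P(-29) - 211) = 1/(-20*(-29)**2 - 211) = 1/(-20*841 - 211) = 1/(-16820 - 211) = 1/(-17031) = -1/17031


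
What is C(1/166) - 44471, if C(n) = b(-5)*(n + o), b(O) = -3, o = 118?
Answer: -7440953/166 ≈ -44825.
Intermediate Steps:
C(n) = -354 - 3*n (C(n) = -3*(n + 118) = -3*(118 + n) = -354 - 3*n)
C(1/166) - 44471 = (-354 - 3/166) - 44471 = -58767/166 - 44471 = -7440953/166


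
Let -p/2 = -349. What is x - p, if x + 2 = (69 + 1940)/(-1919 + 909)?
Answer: -709009/1010 ≈ -701.99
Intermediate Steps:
p = 698 (p = -2*(-349) = 698)
x = -4029/1010 (x = -2 + (69 + 1940)/(-1919 + 909) = -2 + 2009/(-1010) = -2 + 2009*(-1/1010) = -2 - 2009/1010 = -4029/1010 ≈ -3.9891)
x - p = -4029/1010 - 1*698 = -4029/1010 - 698 = -709009/1010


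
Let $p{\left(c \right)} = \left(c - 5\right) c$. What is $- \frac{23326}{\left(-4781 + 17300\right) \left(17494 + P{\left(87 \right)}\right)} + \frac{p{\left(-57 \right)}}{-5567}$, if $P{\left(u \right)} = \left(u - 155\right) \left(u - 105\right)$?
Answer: $- \frac{203702495}{320835879} \approx -0.63491$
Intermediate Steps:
$P{\left(u \right)} = \left(-155 + u\right) \left(-105 + u\right)$
$p{\left(c \right)} = c \left(-5 + c\right)$ ($p{\left(c \right)} = \left(c - 5\right) c = \left(-5 + c\right) c = c \left(-5 + c\right)$)
$- \frac{23326}{\left(-4781 + 17300\right) \left(17494 + P{\left(87 \right)}\right)} + \frac{p{\left(-57 \right)}}{-5567} = - \frac{23326}{\left(-4781 + 17300\right) \left(17494 + \left(16275 + 87^{2} - 22620\right)\right)} + \frac{\left(-57\right) \left(-5 - 57\right)}{-5567} = - \frac{23326}{12519 \left(17494 + \left(16275 + 7569 - 22620\right)\right)} + \left(-57\right) \left(-62\right) \left(- \frac{1}{5567}\right) = - \frac{23326}{12519 \left(17494 + 1224\right)} + 3534 \left(- \frac{1}{5567}\right) = - \frac{23326}{12519 \cdot 18718} - \frac{186}{293} = - \frac{23326}{234330642} - \frac{186}{293} = \left(-23326\right) \frac{1}{234330642} - \frac{186}{293} = - \frac{109}{1095003} - \frac{186}{293} = - \frac{203702495}{320835879}$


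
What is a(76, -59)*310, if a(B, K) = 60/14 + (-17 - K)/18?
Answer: 43090/21 ≈ 2051.9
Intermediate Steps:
a(B, K) = 421/126 - K/18 (a(B, K) = 60*(1/14) + (-17 - K)*(1/18) = 30/7 + (-17/18 - K/18) = 421/126 - K/18)
a(76, -59)*310 = (421/126 - 1/18*(-59))*310 = (421/126 + 59/18)*310 = (139/21)*310 = 43090/21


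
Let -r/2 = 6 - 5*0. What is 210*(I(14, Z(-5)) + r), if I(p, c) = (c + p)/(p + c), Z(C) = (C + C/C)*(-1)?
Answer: -2310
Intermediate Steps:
Z(C) = -1 - C (Z(C) = (C + 1)*(-1) = (1 + C)*(-1) = -1 - C)
r = -12 (r = -2*(6 - 5*0) = -2*(6 + 0) = -2*6 = -12)
I(p, c) = 1 (I(p, c) = (c + p)/(c + p) = 1)
210*(I(14, Z(-5)) + r) = 210*(1 - 12) = 210*(-11) = -2310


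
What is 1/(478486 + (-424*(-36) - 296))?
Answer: 1/493454 ≈ 2.0265e-6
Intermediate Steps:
1/(478486 + (-424*(-36) - 296)) = 1/(478486 + (15264 - 296)) = 1/(478486 + 14968) = 1/493454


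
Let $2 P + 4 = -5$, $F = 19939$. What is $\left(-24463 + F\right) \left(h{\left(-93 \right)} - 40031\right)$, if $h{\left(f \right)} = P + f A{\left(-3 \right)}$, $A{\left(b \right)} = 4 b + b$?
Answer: $174809622$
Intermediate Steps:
$A{\left(b \right)} = 5 b$
$P = - \frac{9}{2}$ ($P = -2 + \frac{1}{2} \left(-5\right) = -2 - \frac{5}{2} = - \frac{9}{2} \approx -4.5$)
$h{\left(f \right)} = - \frac{9}{2} - 15 f$ ($h{\left(f \right)} = - \frac{9}{2} + f 5 \left(-3\right) = - \frac{9}{2} + f \left(-15\right) = - \frac{9}{2} - 15 f$)
$\left(-24463 + F\right) \left(h{\left(-93 \right)} - 40031\right) = \left(-24463 + 19939\right) \left(\left(- \frac{9}{2} - -1395\right) - 40031\right) = - 4524 \left(\left(- \frac{9}{2} + 1395\right) - 40031\right) = - 4524 \left(\frac{2781}{2} - 40031\right) = \left(-4524\right) \left(- \frac{77281}{2}\right) = 174809622$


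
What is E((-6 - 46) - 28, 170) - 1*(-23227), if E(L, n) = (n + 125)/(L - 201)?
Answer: 6526492/281 ≈ 23226.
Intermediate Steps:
E(L, n) = (125 + n)/(-201 + L)
E((-6 - 46) - 28, 170) - 1*(-23227) = (125 + 170)/(-201 + ((-6 - 46) - 28)) - 1*(-23227) = 295/(-201 + (-52 - 28)) + 23227 = 295/(-201 - 80) + 23227 = 295/(-281) + 23227 = -1/281*295 + 23227 = -295/281 + 23227 = 6526492/281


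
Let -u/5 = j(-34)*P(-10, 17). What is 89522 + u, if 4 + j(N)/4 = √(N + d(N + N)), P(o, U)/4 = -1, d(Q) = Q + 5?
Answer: 89202 + 80*I*√97 ≈ 89202.0 + 787.91*I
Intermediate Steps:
d(Q) = 5 + Q
P(o, U) = -4 (P(o, U) = 4*(-1) = -4)
j(N) = -16 + 4*√(5 + 3*N) (j(N) = -16 + 4*√(N + (5 + (N + N))) = -16 + 4*√(N + (5 + 2*N)) = -16 + 4*√(5 + 3*N))
u = -320 + 80*I*√97 (u = -5*(-16 + 4*√(5 + 3*(-34)))*(-4) = -5*(-16 + 4*√(5 - 102))*(-4) = -5*(-16 + 4*√(-97))*(-4) = -5*(-16 + 4*(I*√97))*(-4) = -5*(-16 + 4*I*√97)*(-4) = -5*(64 - 16*I*√97) = -320 + 80*I*√97 ≈ -320.0 + 787.91*I)
89522 + u = 89522 + (-320 + 80*I*√97) = 89202 + 80*I*√97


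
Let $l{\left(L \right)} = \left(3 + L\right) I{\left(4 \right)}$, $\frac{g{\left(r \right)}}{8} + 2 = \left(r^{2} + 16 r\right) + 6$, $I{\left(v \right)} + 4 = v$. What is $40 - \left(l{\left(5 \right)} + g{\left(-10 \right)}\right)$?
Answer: $488$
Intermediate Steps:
$I{\left(v \right)} = -4 + v$
$g{\left(r \right)} = 32 + 8 r^{2} + 128 r$ ($g{\left(r \right)} = -16 + 8 \left(\left(r^{2} + 16 r\right) + 6\right) = -16 + 8 \left(6 + r^{2} + 16 r\right) = -16 + \left(48 + 8 r^{2} + 128 r\right) = 32 + 8 r^{2} + 128 r$)
$l{\left(L \right)} = 0$ ($l{\left(L \right)} = \left(3 + L\right) \left(-4 + 4\right) = \left(3 + L\right) 0 = 0$)
$40 - \left(l{\left(5 \right)} + g{\left(-10 \right)}\right) = 40 - \left(0 + \left(32 + 8 \left(-10\right)^{2} + 128 \left(-10\right)\right)\right) = 40 - \left(0 + \left(32 + 8 \cdot 100 - 1280\right)\right) = 40 - \left(0 + \left(32 + 800 - 1280\right)\right) = 40 - \left(0 - 448\right) = 40 - -448 = 40 + 448 = 488$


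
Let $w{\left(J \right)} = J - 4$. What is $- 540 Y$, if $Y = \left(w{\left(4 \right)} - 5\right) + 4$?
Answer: $540$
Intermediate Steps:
$w{\left(J \right)} = -4 + J$
$Y = -1$ ($Y = \left(\left(-4 + 4\right) - 5\right) + 4 = \left(0 - 5\right) + 4 = -5 + 4 = -1$)
$- 540 Y = \left(-540\right) \left(-1\right) = 540$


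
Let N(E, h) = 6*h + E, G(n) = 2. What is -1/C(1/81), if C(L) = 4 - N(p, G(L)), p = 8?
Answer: 1/16 ≈ 0.062500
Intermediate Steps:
N(E, h) = E + 6*h
C(L) = -16 (C(L) = 4 - (8 + 6*2) = 4 - (8 + 12) = 4 - 1*20 = 4 - 20 = -16)
-1/C(1/81) = -1/(-16) = -1*(-1/16) = 1/16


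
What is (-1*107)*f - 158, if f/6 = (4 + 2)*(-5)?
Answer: 19102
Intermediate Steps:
f = -180 (f = 6*((4 + 2)*(-5)) = 6*(6*(-5)) = 6*(-30) = -180)
(-1*107)*f - 158 = -1*107*(-180) - 158 = -107*(-180) - 158 = 19260 - 158 = 19102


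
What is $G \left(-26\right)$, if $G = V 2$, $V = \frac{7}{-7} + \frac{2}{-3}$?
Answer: $\frac{260}{3} \approx 86.667$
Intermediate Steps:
$V = - \frac{5}{3}$ ($V = 7 \left(- \frac{1}{7}\right) + 2 \left(- \frac{1}{3}\right) = -1 - \frac{2}{3} = - \frac{5}{3} \approx -1.6667$)
$G = - \frac{10}{3}$ ($G = \left(- \frac{5}{3}\right) 2 = - \frac{10}{3} \approx -3.3333$)
$G \left(-26\right) = \left(- \frac{10}{3}\right) \left(-26\right) = \frac{260}{3}$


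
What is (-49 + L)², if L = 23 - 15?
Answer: 1681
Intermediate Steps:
L = 8
(-49 + L)² = (-49 + 8)² = (-41)² = 1681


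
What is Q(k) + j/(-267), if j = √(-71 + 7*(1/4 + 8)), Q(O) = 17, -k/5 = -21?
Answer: 17 - I*√53/534 ≈ 17.0 - 0.013633*I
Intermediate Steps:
k = 105 (k = -5*(-21) = 105)
j = I*√53/2 (j = √(-71 + 7*(¼ + 8)) = √(-71 + 7*(33/4)) = √(-71 + 231/4) = √(-53/4) = I*√53/2 ≈ 3.6401*I)
Q(k) + j/(-267) = 17 + (I*√53/2)/(-267) = 17 + (I*√53/2)*(-1/267) = 17 - I*√53/534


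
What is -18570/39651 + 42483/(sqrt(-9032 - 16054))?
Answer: -6190/13217 - 14161*I*sqrt(25086)/8362 ≈ -0.46834 - 268.23*I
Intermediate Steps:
-18570/39651 + 42483/(sqrt(-9032 - 16054)) = -18570*1/39651 + 42483/(sqrt(-25086)) = -6190/13217 + 42483/((I*sqrt(25086))) = -6190/13217 + 42483*(-I*sqrt(25086)/25086) = -6190/13217 - 14161*I*sqrt(25086)/8362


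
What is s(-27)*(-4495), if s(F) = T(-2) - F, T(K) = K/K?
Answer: -125860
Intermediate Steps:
T(K) = 1
s(F) = 1 - F
s(-27)*(-4495) = (1 - 1*(-27))*(-4495) = (1 + 27)*(-4495) = 28*(-4495) = -125860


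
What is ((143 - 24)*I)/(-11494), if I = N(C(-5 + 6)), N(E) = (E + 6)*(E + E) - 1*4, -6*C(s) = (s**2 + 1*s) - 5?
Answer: -85/3284 ≈ -0.025883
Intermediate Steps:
C(s) = 5/6 - s/6 - s**2/6 (C(s) = -((s**2 + 1*s) - 5)/6 = -((s**2 + s) - 5)/6 = -((s + s**2) - 5)/6 = -(-5 + s + s**2)/6 = 5/6 - s/6 - s**2/6)
N(E) = -4 + 2*E*(6 + E) (N(E) = (6 + E)*(2*E) - 4 = 2*E*(6 + E) - 4 = -4 + 2*E*(6 + E))
I = 5/2 (I = -4 + 2*(5/6 - (-5 + 6)/6 - (-5 + 6)**2/6)**2 + 12*(5/6 - (-5 + 6)/6 - (-5 + 6)**2/6) = -4 + 2*(5/6 - 1/6*1 - 1/6*1**2)**2 + 12*(5/6 - 1/6*1 - 1/6*1**2) = -4 + 2*(5/6 - 1/6 - 1/6*1)**2 + 12*(5/6 - 1/6 - 1/6*1) = -4 + 2*(5/6 - 1/6 - 1/6)**2 + 12*(5/6 - 1/6 - 1/6) = -4 + 2*(1/2)**2 + 12*(1/2) = -4 + 2*(1/4) + 6 = -4 + 1/2 + 6 = 5/2 ≈ 2.5000)
((143 - 24)*I)/(-11494) = ((143 - 24)*(5/2))/(-11494) = (119*(5/2))*(-1/11494) = (595/2)*(-1/11494) = -85/3284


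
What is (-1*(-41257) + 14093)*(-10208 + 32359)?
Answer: 1226057850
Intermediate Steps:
(-1*(-41257) + 14093)*(-10208 + 32359) = (41257 + 14093)*22151 = 55350*22151 = 1226057850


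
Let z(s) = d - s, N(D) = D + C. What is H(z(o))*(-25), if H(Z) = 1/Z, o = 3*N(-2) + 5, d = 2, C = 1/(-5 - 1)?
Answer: -50/7 ≈ -7.1429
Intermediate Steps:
C = -⅙ (C = 1/(-6) = -⅙ ≈ -0.16667)
N(D) = -⅙ + D (N(D) = D - ⅙ = -⅙ + D)
o = -3/2 (o = 3*(-⅙ - 2) + 5 = 3*(-13/6) + 5 = -13/2 + 5 = -3/2 ≈ -1.5000)
z(s) = 2 - s
H(z(o))*(-25) = -25/(2 - 1*(-3/2)) = -25/(2 + 3/2) = -25/(7/2) = (2/7)*(-25) = -50/7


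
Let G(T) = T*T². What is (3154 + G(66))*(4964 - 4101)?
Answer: 250830950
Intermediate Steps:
G(T) = T³
(3154 + G(66))*(4964 - 4101) = (3154 + 66³)*(4964 - 4101) = (3154 + 287496)*863 = 290650*863 = 250830950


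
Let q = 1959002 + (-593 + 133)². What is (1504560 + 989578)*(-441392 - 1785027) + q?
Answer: -5552994061220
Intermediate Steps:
q = 2170602 (q = 1959002 + (-460)² = 1959002 + 211600 = 2170602)
(1504560 + 989578)*(-441392 - 1785027) + q = (1504560 + 989578)*(-441392 - 1785027) + 2170602 = 2494138*(-2226419) + 2170602 = -5552996231822 + 2170602 = -5552994061220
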